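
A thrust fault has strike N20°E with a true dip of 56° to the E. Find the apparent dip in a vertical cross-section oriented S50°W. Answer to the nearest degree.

37°

Angle between strike (N20°E) and section (S50°W): β = 30°.
tan(apparent dip) = tan 56° · sin 30° = 0.7413
α = arctan(0.7413) = 36.55°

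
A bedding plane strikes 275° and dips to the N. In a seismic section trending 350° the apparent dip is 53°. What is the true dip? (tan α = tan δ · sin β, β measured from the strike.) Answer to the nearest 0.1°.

53.9°

The section is 75° from the strike.
tan δ = tan α / sin β = tan 53° / sin 75° = 1.3270 / 0.9659 = 1.3739
δ = arctan(1.3739) = 53.95°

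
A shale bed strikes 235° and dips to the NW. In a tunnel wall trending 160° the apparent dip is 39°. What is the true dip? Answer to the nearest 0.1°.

The section is 75° from the strike.
tan δ = tan α / sin β = tan 39° / sin 75° = 0.8098 / 0.9659 = 0.8384
δ = arctan(0.8384) = 39.97°

40.0°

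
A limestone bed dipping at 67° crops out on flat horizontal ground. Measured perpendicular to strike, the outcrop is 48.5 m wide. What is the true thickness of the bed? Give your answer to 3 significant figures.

True thickness t = w · sin(dip) = 48.5 × sin 67°
t = 48.5 × 0.9205 = 44.644 m

44.6 m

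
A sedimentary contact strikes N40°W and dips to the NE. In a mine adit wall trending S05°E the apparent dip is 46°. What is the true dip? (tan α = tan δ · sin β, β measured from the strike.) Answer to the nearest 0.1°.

61.0°

β = acute angle between strike N40°W and section S05°E = 35°.
tan(true dip) = tan 46° / sin 35° = 1.8054
true dip = arctan 1.8054 = 61.02°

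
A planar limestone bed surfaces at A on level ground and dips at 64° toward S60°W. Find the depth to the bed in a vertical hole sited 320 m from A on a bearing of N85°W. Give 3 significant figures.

537 m

The hole lies 35° from the dip direction, so the down-dip offset is 320 × cos 35° = 262.13 m.
Depth = down-dip offset × tan(dip) = 262.13 × tan 64° = 262.13 × 2.0503
Depth = 537.44 m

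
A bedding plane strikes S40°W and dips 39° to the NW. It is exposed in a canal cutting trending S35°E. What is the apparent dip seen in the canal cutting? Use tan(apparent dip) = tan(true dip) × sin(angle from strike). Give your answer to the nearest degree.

Angle between strike (S40°W) and section (S35°E): β = 75°.
tan(apparent dip) = tan 39° · sin 75° = 0.7822
apparent dip = arctan 0.7822 = 38.03°

38°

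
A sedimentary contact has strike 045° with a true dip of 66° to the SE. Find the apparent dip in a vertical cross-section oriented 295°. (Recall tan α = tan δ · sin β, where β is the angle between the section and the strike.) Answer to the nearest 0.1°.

64.6°

Angle between strike (045°) and section (295°): β = 70°.
tan α = tan 66° × sin 70° = 2.2460 × 0.9397 = 2.1106
apparent dip = arctan 2.1106 = 64.65°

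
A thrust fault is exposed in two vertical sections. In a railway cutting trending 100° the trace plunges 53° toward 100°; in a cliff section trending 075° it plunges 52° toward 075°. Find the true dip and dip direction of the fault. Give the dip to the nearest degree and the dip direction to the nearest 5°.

The two traces are lines in the plane: v₁ = (sin 100°·cos 53°, cos 100°·cos 53°, −sin 53°), v₂ = (sin 75°·cos 52°, cos 75°·cos 52°, −sin 52°).
The plane normal is n = v₁ × v₂ ∝ (0.210, -0.008, 0.157).
True dip = arccos(n_z / |n|) = arccos(0.5982) = 53.3°.
Dip direction = atan2(0.210, -0.008) = 92° (azimuth of n's horizontal projection).

true dip 53°, dip direction 090°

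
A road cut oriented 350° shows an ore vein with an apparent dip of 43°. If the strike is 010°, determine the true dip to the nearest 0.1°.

69.9°

The section is 20° from the strike.
tan(true dip) = tan 43° / sin 20° = 2.7265
δ = arctan(2.7265) = 69.86°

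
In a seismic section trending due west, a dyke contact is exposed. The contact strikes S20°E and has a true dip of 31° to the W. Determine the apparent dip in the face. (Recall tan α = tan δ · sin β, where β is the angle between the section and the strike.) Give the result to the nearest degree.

29°

The section lies 70° from the strike.
tan(apparent dip) = tan 31° · sin 70° = 0.5646
α = arctan(0.5646) = 29.45°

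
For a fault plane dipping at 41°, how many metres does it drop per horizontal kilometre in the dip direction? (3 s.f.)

869 m

drop per km = 1000 × tan 41° = 1000 × 0.8693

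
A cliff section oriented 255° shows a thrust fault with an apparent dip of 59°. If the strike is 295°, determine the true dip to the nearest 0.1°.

68.9°

The section is 40° from the strike.
tan δ = tan α / sin β = tan 59° / sin 40° = 1.6643 / 0.6428 = 2.5892
δ = arctan(2.5892) = 68.88°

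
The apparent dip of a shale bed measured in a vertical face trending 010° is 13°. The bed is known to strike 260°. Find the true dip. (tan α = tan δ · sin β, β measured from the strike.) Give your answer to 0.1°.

13.8°

The section is 70° from the strike.
tan(true dip) = tan 13° / sin 70° = 0.2457
true dip = arctan 0.2457 = 13.80°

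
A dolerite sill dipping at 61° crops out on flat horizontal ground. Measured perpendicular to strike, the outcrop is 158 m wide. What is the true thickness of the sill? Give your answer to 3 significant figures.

True thickness t = w · sin(dip) = 158 × sin 61°
t = 158 × 0.8746 = 138.190 m

138 m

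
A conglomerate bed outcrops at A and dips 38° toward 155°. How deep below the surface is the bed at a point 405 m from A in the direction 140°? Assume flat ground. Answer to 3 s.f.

306 m

The hole lies 15° from the dip direction, so the down-dip offset is 405 × cos 15° = 391.20 m.
Depth = down-dip offset × tan(dip) = 391.20 × tan 38° = 391.20 × 0.7813
Depth = 305.64 m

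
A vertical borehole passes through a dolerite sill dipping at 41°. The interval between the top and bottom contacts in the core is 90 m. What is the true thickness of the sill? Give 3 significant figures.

True thickness t = h · cos(dip) = 90 × cos 41°
t = 90 × 0.7547 = 67.924 m

67.9 m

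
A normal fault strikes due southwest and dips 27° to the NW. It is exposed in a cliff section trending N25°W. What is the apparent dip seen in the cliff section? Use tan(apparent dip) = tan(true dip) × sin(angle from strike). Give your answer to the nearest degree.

The section lies 70° from the strike.
tan α = tan 27° × sin 70° = 0.5095 × 0.9397 = 0.4788
α = arctan(0.4788) = 25.58°

26°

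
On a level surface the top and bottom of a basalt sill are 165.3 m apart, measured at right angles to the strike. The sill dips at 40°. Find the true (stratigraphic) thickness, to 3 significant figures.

True thickness t = w · sin(dip) = 165.3 × sin 40°
t = 165.3 × 0.6428 = 106.253 m

106 m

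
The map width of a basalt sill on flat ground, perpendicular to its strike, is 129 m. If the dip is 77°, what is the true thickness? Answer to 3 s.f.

126 m

True thickness t = w · sin(dip) = 129 × sin 77°
t = 129 × 0.9744 = 125.694 m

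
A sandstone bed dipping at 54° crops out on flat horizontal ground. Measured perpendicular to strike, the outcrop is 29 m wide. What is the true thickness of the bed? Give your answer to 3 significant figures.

23.5 m

True thickness t = w · sin(dip) = 29 × sin 54°
t = 29 × 0.8090 = 23.461 m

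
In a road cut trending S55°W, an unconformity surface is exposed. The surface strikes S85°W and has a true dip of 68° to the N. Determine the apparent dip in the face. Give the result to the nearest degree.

51°

The section lies 30° from the strike.
tan α = tan 68° × sin 30° = 2.4751 × 0.5000 = 1.2375
α = arctan(1.2375) = 51.06°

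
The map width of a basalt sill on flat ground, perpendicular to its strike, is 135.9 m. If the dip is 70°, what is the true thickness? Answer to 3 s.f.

128 m

True thickness t = w · sin(dip) = 135.9 × sin 70°
t = 135.9 × 0.9397 = 127.704 m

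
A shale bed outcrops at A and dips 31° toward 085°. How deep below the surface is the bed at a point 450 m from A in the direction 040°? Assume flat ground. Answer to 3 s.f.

The hole lies 45° from the dip direction, so the down-dip offset is 450 × cos 45° = 318.20 m.
Depth = down-dip offset × tan(dip) = 318.20 × tan 31° = 318.20 × 0.6009
Depth = 191.19 m

191 m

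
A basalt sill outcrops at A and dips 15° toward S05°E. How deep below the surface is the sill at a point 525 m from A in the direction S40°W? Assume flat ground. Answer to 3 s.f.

99.5 m

The hole lies 45° from the dip direction, so the down-dip offset is 525 × cos 45° = 371.23 m.
Depth = down-dip offset × tan(dip) = 371.23 × tan 15° = 371.23 × 0.2679
Depth = 99.47 m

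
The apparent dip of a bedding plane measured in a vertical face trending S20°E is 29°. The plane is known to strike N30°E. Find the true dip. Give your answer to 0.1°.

35.9°

The section is 50° from the strike.
tan(true dip) = tan 29° / sin 50° = 0.7236
δ = arctan(0.7236) = 35.89°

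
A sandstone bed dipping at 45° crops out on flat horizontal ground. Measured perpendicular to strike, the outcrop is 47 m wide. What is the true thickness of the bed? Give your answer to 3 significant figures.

33.2 m

True thickness t = w · sin(dip) = 47 × sin 45°
t = 47 × 0.7071 = 33.234 m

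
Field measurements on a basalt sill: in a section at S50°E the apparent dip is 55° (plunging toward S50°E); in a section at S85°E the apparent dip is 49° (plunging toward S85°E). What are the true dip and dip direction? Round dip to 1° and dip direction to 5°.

true dip 55°, dip direction 130°

The two traces are lines in the plane: v₁ = (sin 130°·cos 55°, cos 130°·cos 55°, −sin 55°), v₂ = (sin 95°·cos 49°, cos 95°·cos 49°, −sin 49°).
n = v₁ × v₂ = (0.231, -0.204, 0.216) (taken with n_z > 0).
tan δ = √(n_x²+n_y²)/n_z = 0.308/0.216, so δ = 55.0°.
Dip direction = azimuth of (n_x, n_y) = atan2(0.231, -0.204) = 131°.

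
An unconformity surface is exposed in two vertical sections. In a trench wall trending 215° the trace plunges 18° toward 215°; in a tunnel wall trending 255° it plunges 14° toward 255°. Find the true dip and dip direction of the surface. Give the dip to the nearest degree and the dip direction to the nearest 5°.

Represent each trace as a vector plunging at its apparent dip toward its trend (east-north-up frame): v₁ = (-0.546, -0.779, -0.309), v₂ = (-0.937, -0.251, -0.242).
n = v₁ × v₂ = (-0.111, -0.158, 0.593) (taken with n_z > 0).
tan δ = √(n_x²+n_y²)/n_z = 0.193/0.593, so δ = 18.0°.
The horizontal component of n points toward azimuth atan2(n_x, n_y) = 215°, the dip direction.

true dip 18°, dip direction 215°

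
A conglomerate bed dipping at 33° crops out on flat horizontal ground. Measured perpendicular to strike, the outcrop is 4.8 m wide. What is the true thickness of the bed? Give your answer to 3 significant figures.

2.61 m

True thickness t = w · sin(dip) = 4.8 × sin 33°
t = 4.8 × 0.5446 = 2.614 m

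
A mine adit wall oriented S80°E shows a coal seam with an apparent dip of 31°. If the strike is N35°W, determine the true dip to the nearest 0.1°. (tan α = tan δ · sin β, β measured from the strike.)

The section is 45° from the strike.
tan(true dip) = tan 31° / sin 45° = 0.8497
δ = arctan(0.8497) = 40.36°

40.4°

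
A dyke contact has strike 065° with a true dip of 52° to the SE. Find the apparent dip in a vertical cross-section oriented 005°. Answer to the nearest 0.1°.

47.9°

The strike is 065° and the section trends 005°; the acute angle between them is β = 60°.
tan α = tan 52° × sin 60° = 1.2799 × 0.8660 = 1.1085
α = arctan(1.1085) = 47.94°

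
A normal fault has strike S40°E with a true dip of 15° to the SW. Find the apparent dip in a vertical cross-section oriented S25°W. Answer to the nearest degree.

14°

Angle between strike (S40°E) and section (S25°W): β = 65°.
tan α = tan 15° × sin 65° = 0.2679 × 0.9063 = 0.2428
apparent dip = arctan 0.2428 = 13.65°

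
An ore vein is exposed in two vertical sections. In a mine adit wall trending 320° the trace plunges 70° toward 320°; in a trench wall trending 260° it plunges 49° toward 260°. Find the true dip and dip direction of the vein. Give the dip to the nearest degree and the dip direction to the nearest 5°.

Represent each trace as a vector plunging at its apparent dip toward its trend (east-north-up frame): v₁ = (-0.220, 0.262, -0.940), v₂ = (-0.646, -0.114, -0.755).
n = v₁ × v₂ = (-0.305, 0.441, 0.194) (taken with n_z > 0).
True dip = arccos(n_z / |n|) = arccos(0.3407) = 70.1°.
Dip direction = azimuth of (n_x, n_y) = atan2(-0.305, 0.441) = 325°.

true dip 70°, dip direction 325°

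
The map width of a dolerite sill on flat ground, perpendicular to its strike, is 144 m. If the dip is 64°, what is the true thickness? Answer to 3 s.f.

129 m

True thickness t = w · sin(dip) = 144 × sin 64°
t = 144 × 0.8988 = 129.426 m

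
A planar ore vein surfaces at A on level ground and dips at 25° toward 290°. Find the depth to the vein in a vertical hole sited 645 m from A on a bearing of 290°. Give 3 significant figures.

The hole is directly down-dip from the outcrop, so the down-dip offset is 645 m.
Depth = down-dip offset × tan(dip) = 645.00 × tan 25° = 645.00 × 0.4663
Depth = 300.77 m

301 m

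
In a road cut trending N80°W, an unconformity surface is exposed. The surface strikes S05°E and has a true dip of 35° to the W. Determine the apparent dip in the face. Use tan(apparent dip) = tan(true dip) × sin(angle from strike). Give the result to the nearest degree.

The section lies 75° from the strike.
tan α = tan 35° × sin 75° = 0.7002 × 0.9659 = 0.6763
apparent dip = arctan 0.6763 = 34.07°

34°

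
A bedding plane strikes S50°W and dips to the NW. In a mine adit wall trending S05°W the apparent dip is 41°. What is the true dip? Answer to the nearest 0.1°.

The section is 45° from the strike.
tan(true dip) = tan 41° / sin 45° = 1.2294
δ = arctan(1.2294) = 50.87°

50.9°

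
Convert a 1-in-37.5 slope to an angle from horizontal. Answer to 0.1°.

tan θ = 1/37.5 = 0.0267
θ = arctan(0.0267) = 1.53°

1.5°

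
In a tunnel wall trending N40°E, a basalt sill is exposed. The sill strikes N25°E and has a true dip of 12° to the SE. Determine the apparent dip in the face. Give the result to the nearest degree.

3°

The section lies 15° from the strike.
tan(apparent dip) = tan 12° · sin 15° = 0.0550
apparent dip = arctan 0.0550 = 3.15°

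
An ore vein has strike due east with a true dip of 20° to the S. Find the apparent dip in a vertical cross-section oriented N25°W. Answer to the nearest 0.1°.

18.3°

Angle between strike (due east) and section (N25°W): β = 65°.
tan α = tan 20° × sin 65° = 0.3640 × 0.9063 = 0.3299
apparent dip = arctan 0.3299 = 18.26°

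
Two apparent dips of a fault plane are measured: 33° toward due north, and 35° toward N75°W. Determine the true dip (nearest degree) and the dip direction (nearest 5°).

true dip 40°, dip direction 320°

Represent each trace as a vector plunging at its apparent dip toward its trend (east-north-up frame): v₁ = (0.000, 0.839, -0.545), v₂ = (-0.791, 0.212, -0.574).
The plane normal is n = v₁ × v₂ ∝ (-0.366, 0.431, 0.664).
Dip δ = arctan(|n_h|/n_z) = arctan(0.565/0.664) = 40.4°.
The horizontal component of n points toward azimuth atan2(n_x, n_y) = 320°, the dip direction.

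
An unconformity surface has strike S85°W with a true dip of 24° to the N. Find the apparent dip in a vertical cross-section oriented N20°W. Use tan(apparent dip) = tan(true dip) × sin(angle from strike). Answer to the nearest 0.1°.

The section lies 75° from the strike.
tan α = tan 24° × sin 75° = 0.4452 × 0.9659 = 0.4301
apparent dip = arctan 0.4301 = 23.27°

23.3°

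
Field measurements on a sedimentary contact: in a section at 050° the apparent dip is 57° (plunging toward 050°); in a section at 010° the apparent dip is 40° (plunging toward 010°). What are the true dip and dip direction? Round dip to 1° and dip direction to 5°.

true dip 58°, dip direction 070°

Each apparent-dip line lies in the plane. As unit vectors (x east, y north, z up), v₁ plunges 57°→050° and v₂ plunges 40°→010°.
n = v₁ × v₂ = (0.408, 0.157, 0.268) (taken with n_z > 0).
True dip = arccos(n_z / |n|) = arccos(0.5233) = 58.4°.
The horizontal component of n points toward azimuth atan2(n_x, n_y) = 69°, the dip direction.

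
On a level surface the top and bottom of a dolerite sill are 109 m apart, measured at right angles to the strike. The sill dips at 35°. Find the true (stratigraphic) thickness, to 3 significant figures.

62.5 m

True thickness t = w · sin(dip) = 109 × sin 35°
t = 109 × 0.5736 = 62.520 m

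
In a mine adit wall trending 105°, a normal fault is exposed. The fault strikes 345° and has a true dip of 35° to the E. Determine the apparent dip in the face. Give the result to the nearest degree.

31°

The section lies 60° from the strike.
tan(apparent dip) = tan 35° · sin 60° = 0.6064
apparent dip = arctan 0.6064 = 31.23°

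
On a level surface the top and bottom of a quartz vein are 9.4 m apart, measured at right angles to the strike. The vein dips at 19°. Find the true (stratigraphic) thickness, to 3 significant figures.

True thickness t = w · sin(dip) = 9.4 × sin 19°
t = 9.4 × 0.3256 = 3.060 m

3.06 m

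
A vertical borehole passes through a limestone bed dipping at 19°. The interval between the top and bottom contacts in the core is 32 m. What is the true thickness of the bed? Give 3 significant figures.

True thickness t = h · cos(dip) = 32 × cos 19°
t = 32 × 0.9455 = 30.257 m

30.3 m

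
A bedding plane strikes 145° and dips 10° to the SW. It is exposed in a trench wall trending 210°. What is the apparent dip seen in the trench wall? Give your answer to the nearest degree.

9°

The strike is 145° and the section trends 210°; the acute angle between them is β = 65°.
tan(apparent dip) = tan 10° · sin 65° = 0.1598
apparent dip = arctan 0.1598 = 9.08°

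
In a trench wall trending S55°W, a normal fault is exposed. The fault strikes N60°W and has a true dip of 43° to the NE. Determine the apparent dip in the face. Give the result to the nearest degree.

The strike is N60°W and the section trends S55°W; the acute angle between them is β = 65°.
tan α = tan 43° × sin 65° = 0.9325 × 0.9063 = 0.8451
apparent dip = arctan 0.8451 = 40.20°

40°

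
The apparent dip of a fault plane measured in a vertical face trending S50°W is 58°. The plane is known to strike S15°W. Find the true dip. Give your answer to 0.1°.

70.3°

β = acute angle between strike S15°W and section S50°W = 35°.
tan(true dip) = tan 58° / sin 35° = 2.7901
δ = arctan(2.7901) = 70.28°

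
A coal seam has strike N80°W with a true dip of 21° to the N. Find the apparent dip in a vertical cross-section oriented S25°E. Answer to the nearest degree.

Angle between strike (N80°W) and section (S25°E): β = 55°.
tan(apparent dip) = tan 21° · sin 55° = 0.3144
apparent dip = arctan 0.3144 = 17.46°

17°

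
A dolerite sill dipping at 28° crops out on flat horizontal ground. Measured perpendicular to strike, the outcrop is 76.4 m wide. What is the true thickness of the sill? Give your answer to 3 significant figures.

35.9 m

True thickness t = w · sin(dip) = 76.4 × sin 28°
t = 76.4 × 0.4695 = 35.868 m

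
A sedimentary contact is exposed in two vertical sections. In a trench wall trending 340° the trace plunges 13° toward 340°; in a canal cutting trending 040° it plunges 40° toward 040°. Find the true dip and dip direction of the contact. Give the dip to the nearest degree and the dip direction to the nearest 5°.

true dip 41°, dip direction 055°

The two traces are lines in the plane: v₁ = (sin 340°·cos 13°, cos 340°·cos 13°, −sin 13°), v₂ = (sin 40°·cos 40°, cos 40°·cos 40°, −sin 40°).
The plane normal is n = v₁ × v₂ ∝ (0.457, 0.325, 0.646).
True dip = arccos(n_z / |n|) = arccos(0.7556) = 40.9°.
Dip direction = atan2(0.457, 0.325) = 55° (azimuth of n's horizontal projection).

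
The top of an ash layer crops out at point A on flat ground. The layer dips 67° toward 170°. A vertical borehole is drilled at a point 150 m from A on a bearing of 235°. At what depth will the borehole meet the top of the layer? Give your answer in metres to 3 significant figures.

The hole lies 65° from the dip direction, so the down-dip offset is 150 × cos 65° = 63.39 m.
Depth = down-dip offset × tan(dip) = 63.39 × tan 67° = 63.39 × 2.3559
Depth = 149.34 m

149 m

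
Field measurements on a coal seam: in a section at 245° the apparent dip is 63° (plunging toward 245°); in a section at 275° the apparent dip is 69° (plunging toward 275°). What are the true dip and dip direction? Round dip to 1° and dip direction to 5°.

true dip 69°, dip direction 290°

Represent each trace as a vector plunging at its apparent dip toward its trend (east-north-up frame): v₁ = (-0.411, -0.192, -0.891), v₂ = (-0.357, 0.031, -0.934).
n = v₁ × v₂ = (-0.207, 0.066, 0.081) (taken with n_z > 0).
tan δ = √(n_x²+n_y²)/n_z = 0.217/0.081, so δ = 69.5°.
Dip direction = atan2(-0.207, 0.066) = 288° (azimuth of n's horizontal projection).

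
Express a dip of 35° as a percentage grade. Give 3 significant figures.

70.0%

grade % = 100 × tan 35° = 100 × 0.7002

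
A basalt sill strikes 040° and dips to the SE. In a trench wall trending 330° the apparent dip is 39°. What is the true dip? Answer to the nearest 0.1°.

40.8°

β = acute angle between strike 040° and section 330° = 70°.
tan δ = tan α / sin β = tan 39° / sin 70° = 0.8098 / 0.9397 = 0.8618
δ = arctan(0.8618) = 40.75°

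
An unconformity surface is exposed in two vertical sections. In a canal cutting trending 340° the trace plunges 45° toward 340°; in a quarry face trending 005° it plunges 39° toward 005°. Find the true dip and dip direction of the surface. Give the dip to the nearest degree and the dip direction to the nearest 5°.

true dip 46°, dip direction 325°

The two traces are lines in the plane: v₁ = (sin 340°·cos 45°, cos 340°·cos 45°, −sin 45°), v₂ = (sin 5°·cos 39°, cos 5°·cos 39°, −sin 39°).
The plane normal is n = v₁ × v₂ ∝ (-0.129, 0.200, 0.232).
True dip = arccos(n_z / |n|) = arccos(0.6981) = 45.7°.
The horizontal component of n points toward azimuth atan2(n_x, n_y) = 327°, the dip direction.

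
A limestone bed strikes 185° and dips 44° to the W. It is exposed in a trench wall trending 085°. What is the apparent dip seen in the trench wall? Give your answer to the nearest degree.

The strike is 185° and the section trends 085°; the acute angle between them is β = 80°.
tan α = tan 44° × sin 80° = 0.9657 × 0.9848 = 0.9510
α = arctan(0.9510) = 43.56°

44°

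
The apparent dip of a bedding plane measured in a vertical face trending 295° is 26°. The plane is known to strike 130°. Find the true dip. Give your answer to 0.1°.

62.0°

β = acute angle between strike 130° and section 295° = 15°.
tan(true dip) = tan 26° / sin 15° = 1.8845
δ = arctan(1.8845) = 62.05°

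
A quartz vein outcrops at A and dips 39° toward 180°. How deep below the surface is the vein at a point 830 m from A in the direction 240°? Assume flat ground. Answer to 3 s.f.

336 m

The hole lies 60° from the dip direction, so the down-dip offset is 830 × cos 60° = 415.00 m.
Depth = down-dip offset × tan(dip) = 415.00 × tan 39° = 415.00 × 0.8098
Depth = 336.06 m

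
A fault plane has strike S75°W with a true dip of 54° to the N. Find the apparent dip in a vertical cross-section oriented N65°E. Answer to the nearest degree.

13°

The section lies 10° from the strike.
tan α = tan 54° × sin 10° = 1.3764 × 0.1736 = 0.2390
α = arctan(0.2390) = 13.44°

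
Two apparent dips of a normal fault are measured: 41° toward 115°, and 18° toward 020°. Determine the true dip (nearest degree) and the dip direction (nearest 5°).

The two traces are lines in the plane: v₁ = (sin 115°·cos 41°, cos 115°·cos 41°, −sin 41°), v₂ = (sin 20°·cos 18°, cos 20°·cos 18°, −sin 18°).
n = v₁ × v₂ = (0.685, -0.002, 0.715) (taken with n_z > 0).
tan δ = √(n_x²+n_y²)/n_z = 0.685/0.715, so δ = 43.8°.
Dip direction = azimuth of (n_x, n_y) = atan2(0.685, -0.002) = 90°.

true dip 44°, dip direction 090°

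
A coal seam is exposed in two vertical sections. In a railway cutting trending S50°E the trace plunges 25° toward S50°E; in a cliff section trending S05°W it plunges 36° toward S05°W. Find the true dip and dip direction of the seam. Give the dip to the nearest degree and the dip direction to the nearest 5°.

true dip 36°, dip direction 180°

Each apparent-dip line lies in the plane. As unit vectors (x east, y north, z up), v₁ plunges 25°→S50°E and v₂ plunges 36°→S05°W.
The plane normal is n = v₁ × v₂ ∝ (-0.002, -0.438, 0.601).
True dip = arccos(n_z / |n|) = arccos(0.8080) = 36.1°.
The horizontal component of n points toward azimuth atan2(n_x, n_y) = 180°, the dip direction.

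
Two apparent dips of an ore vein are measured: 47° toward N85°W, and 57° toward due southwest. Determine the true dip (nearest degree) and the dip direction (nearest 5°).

true dip 57°, dip direction 230°

The two traces are lines in the plane: v₁ = (sin 275°·cos 47°, cos 275°·cos 47°, −sin 47°), v₂ = (sin 225°·cos 57°, cos 225°·cos 57°, −sin 57°).
n = v₁ × v₂ = (-0.332, -0.288, 0.285) (taken with n_z > 0).
tan δ = √(n_x²+n_y²)/n_z = 0.439/0.285, so δ = 57.1°.
The horizontal component of n points toward azimuth atan2(n_x, n_y) = 229°, the dip direction.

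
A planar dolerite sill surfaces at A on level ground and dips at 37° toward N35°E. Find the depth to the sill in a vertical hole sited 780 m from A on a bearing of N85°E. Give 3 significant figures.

378 m

The hole lies 50° from the dip direction, so the down-dip offset is 780 × cos 50° = 501.37 m.
Depth = down-dip offset × tan(dip) = 501.37 × tan 37° = 501.37 × 0.7536
Depth = 377.81 m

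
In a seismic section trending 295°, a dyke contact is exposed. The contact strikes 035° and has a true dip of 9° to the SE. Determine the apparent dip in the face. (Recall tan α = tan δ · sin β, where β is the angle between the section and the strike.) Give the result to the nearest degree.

The section lies 80° from the strike.
tan(apparent dip) = tan 9° · sin 80° = 0.1560
apparent dip = arctan 0.1560 = 8.87°

9°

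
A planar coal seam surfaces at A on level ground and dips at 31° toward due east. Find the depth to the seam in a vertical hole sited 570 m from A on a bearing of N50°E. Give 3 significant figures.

262 m

The hole lies 40° from the dip direction, so the down-dip offset is 570 × cos 40° = 436.65 m.
Depth = down-dip offset × tan(dip) = 436.65 × tan 31° = 436.65 × 0.6009
Depth = 262.36 m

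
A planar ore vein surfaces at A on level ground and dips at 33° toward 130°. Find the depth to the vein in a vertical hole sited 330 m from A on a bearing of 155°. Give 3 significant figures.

194 m

The hole lies 25° from the dip direction, so the down-dip offset is 330 × cos 25° = 299.08 m.
Depth = down-dip offset × tan(dip) = 299.08 × tan 33° = 299.08 × 0.6494
Depth = 194.23 m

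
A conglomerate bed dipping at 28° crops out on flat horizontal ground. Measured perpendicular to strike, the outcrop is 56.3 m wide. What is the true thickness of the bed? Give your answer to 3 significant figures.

26.4 m

True thickness t = w · sin(dip) = 56.3 × sin 28°
t = 56.3 × 0.4695 = 26.431 m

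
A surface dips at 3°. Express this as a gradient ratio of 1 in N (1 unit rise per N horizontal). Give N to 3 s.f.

1 : N means tan θ = 1/N, so N = 1/tan 3° = 1/0.0524

1 in 19.1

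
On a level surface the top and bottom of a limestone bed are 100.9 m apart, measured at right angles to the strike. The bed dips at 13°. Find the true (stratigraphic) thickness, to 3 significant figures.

22.7 m

True thickness t = w · sin(dip) = 100.9 × sin 13°
t = 100.9 × 0.2250 = 22.698 m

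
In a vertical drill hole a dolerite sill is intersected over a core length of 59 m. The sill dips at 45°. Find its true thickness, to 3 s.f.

41.7 m

True thickness t = h · cos(dip) = 59 × cos 45°
t = 59 × 0.7071 = 41.719 m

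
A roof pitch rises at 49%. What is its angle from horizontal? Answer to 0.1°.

26.1°

tan θ = 49/100 = 0.4900
θ = arctan(0.4900) = 26.10°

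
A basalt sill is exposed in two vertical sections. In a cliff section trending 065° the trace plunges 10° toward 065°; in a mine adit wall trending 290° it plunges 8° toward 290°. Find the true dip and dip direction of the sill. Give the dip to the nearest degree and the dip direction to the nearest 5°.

The two traces are lines in the plane: v₁ = (sin 65°·cos 10°, cos 65°·cos 10°, −sin 10°), v₂ = (sin 290°·cos 8°, cos 290°·cos 8°, −sin 8°).
n = v₁ × v₂ = (0.001, 0.286, 0.690) (taken with n_z > 0).
True dip = arccos(n_z / |n|) = arccos(0.9238) = 22.5°.
Dip direction = atan2(0.001, 0.286) = 0° (azimuth of n's horizontal projection).

true dip 23°, dip direction 000°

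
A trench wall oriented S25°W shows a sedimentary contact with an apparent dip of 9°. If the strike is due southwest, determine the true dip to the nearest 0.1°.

β = acute angle between strike due southwest and section S25°W = 20°.
tan δ = tan α / sin β = tan 9° / sin 20° = 0.1584 / 0.3420 = 0.4631
true dip = arctan 0.4631 = 24.85°

24.8°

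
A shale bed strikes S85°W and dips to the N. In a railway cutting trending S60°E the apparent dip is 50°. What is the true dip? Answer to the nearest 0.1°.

The section is 35° from the strike.
tan δ = tan α / sin β = tan 50° / sin 35° = 1.1918 / 0.5736 = 2.0778
δ = arctan(2.0778) = 64.30°

64.3°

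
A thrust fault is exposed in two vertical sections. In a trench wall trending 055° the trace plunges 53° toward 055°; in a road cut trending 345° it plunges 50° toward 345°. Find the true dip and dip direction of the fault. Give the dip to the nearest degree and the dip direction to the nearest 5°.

Each apparent-dip line lies in the plane. As unit vectors (x east, y north, z up), v₁ plunges 53°→055° and v₂ plunges 50°→345°.
The plane normal is n = v₁ × v₂ ∝ (0.231, 0.511, 0.364).
Dip δ = arctan(|n_h|/n_z) = arctan(0.561/0.364) = 57.0°.
Dip direction = atan2(0.231, 0.511) = 24° (azimuth of n's horizontal projection).

true dip 57°, dip direction 025°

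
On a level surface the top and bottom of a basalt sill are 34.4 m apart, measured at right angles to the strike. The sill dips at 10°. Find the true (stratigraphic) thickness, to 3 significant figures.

5.97 m

True thickness t = w · sin(dip) = 34.4 × sin 10°
t = 34.4 × 0.1736 = 5.973 m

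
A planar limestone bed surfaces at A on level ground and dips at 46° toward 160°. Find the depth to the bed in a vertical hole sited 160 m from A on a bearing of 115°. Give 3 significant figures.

The hole lies 45° from the dip direction, so the down-dip offset is 160 × cos 45° = 113.14 m.
Depth = down-dip offset × tan(dip) = 113.14 × tan 46° = 113.14 × 1.0355
Depth = 117.16 m

117 m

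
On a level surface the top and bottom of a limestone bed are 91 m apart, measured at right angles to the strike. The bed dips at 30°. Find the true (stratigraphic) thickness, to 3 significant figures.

45.5 m

True thickness t = w · sin(dip) = 91 × sin 30°
t = 91 × 0.5000 = 45.500 m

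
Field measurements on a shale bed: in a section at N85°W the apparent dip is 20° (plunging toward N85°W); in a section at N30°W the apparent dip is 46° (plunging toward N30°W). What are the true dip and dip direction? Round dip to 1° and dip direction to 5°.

true dip 47°, dip direction 345°

Each apparent-dip line lies in the plane. As unit vectors (x east, y north, z up), v₁ plunges 20°→N85°W and v₂ plunges 46°→N30°W.
The plane normal is n = v₁ × v₂ ∝ (-0.147, 0.555, 0.535).
True dip = arccos(n_z / |n|) = arccos(0.6818) = 47.0°.
Dip direction = atan2(-0.147, 0.555) = 345° (azimuth of n's horizontal projection).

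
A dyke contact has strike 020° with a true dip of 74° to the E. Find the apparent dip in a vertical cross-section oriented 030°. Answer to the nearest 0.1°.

The strike is 020° and the section trends 030°; the acute angle between them is β = 10°.
tan α = tan 74° × sin 10° = 3.4874 × 0.1736 = 0.6056
apparent dip = arctan 0.6056 = 31.20°

31.2°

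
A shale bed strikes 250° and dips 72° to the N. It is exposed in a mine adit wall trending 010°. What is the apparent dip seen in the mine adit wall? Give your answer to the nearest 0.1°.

The section lies 60° from the strike.
tan(apparent dip) = tan 72° · sin 60° = 2.6654
α = arctan(2.6654) = 69.43°

69.4°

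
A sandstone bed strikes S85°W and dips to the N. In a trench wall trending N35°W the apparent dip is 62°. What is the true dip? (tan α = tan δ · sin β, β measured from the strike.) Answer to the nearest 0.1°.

65.3°

β = acute angle between strike S85°W and section N35°W = 60°.
tan δ = tan α / sin β = tan 62° / sin 60° = 1.8807 / 0.8660 = 2.1717
δ = arctan(2.1717) = 65.28°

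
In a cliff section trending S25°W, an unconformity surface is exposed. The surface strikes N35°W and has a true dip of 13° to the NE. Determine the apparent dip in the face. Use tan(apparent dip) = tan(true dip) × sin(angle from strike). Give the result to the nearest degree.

The strike is N35°W and the section trends S25°W; the acute angle between them is β = 60°.
tan(apparent dip) = tan 13° · sin 60° = 0.1999
α = arctan(0.1999) = 11.31°

11°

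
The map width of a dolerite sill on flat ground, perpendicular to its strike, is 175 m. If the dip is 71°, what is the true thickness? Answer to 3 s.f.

165 m

True thickness t = w · sin(dip) = 175 × sin 71°
t = 175 × 0.9455 = 165.466 m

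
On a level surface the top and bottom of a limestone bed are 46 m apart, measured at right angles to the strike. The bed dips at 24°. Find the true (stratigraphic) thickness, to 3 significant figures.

True thickness t = w · sin(dip) = 46 × sin 24°
t = 46 × 0.4067 = 18.710 m

18.7 m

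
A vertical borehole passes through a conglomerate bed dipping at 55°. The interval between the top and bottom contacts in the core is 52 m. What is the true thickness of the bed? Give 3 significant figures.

29.8 m

True thickness t = h · cos(dip) = 52 × cos 55°
t = 52 × 0.5736 = 29.826 m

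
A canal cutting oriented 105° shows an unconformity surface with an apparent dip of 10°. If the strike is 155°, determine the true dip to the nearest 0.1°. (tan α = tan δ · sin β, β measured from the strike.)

β = acute angle between strike 155° and section 105° = 50°.
tan(true dip) = tan 10° / sin 50° = 0.2302
δ = arctan(0.2302) = 12.96°

13.0°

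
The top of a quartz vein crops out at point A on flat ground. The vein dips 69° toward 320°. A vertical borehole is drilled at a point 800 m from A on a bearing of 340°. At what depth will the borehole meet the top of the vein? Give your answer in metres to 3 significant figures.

The hole lies 20° from the dip direction, so the down-dip offset is 800 × cos 20° = 751.75 m.
Depth = down-dip offset × tan(dip) = 751.75 × tan 69° = 751.75 × 2.6051
Depth = 1958.39 m

1960 m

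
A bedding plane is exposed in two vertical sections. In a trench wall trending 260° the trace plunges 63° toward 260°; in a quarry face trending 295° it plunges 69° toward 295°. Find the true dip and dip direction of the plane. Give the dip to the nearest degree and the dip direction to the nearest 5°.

Represent each trace as a vector plunging at its apparent dip toward its trend (east-north-up frame): v₁ = (-0.447, -0.079, -0.891), v₂ = (-0.325, 0.151, -0.934).
Cross product v₁ × v₂ gives the pole to the plane: n ∝ (-0.209, 0.128, 0.093).
tan δ = √(n_x²+n_y²)/n_z = 0.245/0.093, so δ = 69.1°.
Dip direction = atan2(-0.209, 0.128) = 302° (azimuth of n's horizontal projection).

true dip 69°, dip direction 300°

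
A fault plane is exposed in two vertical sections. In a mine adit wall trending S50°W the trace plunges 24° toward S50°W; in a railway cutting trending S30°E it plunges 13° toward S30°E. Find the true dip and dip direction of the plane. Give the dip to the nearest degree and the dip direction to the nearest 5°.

true dip 25°, dip direction 210°

The two traces are lines in the plane: v₁ = (sin 230°·cos 24°, cos 230°·cos 24°, −sin 24°), v₂ = (sin 150°·cos 13°, cos 150°·cos 13°, −sin 13°).
Cross product v₁ × v₂ gives the pole to the plane: n ∝ (-0.211, -0.356, 0.877).
Dip δ = arctan(|n_h|/n_z) = arctan(0.414/0.877) = 25.3°.
Dip direction = atan2(-0.211, -0.356) = 211° (azimuth of n's horizontal projection).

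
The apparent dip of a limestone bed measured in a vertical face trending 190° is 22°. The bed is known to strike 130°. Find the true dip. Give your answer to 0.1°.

25.0°

β = acute angle between strike 130° and section 190° = 60°.
tan(true dip) = tan 22° / sin 60° = 0.4665
δ = arctan(0.4665) = 25.01°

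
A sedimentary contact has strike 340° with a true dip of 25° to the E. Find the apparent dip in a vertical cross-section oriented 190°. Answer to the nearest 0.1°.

Angle between strike (340°) and section (190°): β = 30°.
tan α = tan 25° × sin 30° = 0.4663 × 0.5000 = 0.2332
apparent dip = arctan 0.2332 = 13.12°

13.1°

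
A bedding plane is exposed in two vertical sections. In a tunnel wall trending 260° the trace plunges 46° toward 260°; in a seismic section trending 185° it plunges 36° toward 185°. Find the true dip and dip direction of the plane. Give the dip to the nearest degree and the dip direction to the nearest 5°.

The two traces are lines in the plane: v₁ = (sin 260°·cos 46°, cos 260°·cos 46°, −sin 46°), v₂ = (sin 185°·cos 36°, cos 185°·cos 36°, −sin 36°).
Cross product v₁ × v₂ gives the pole to the plane: n ∝ (-0.509, -0.351, 0.543).
True dip = arccos(n_z / |n|) = arccos(0.6597) = 48.7°.
Dip direction = azimuth of (n_x, n_y) = atan2(-0.509, -0.351) = 235°.

true dip 49°, dip direction 235°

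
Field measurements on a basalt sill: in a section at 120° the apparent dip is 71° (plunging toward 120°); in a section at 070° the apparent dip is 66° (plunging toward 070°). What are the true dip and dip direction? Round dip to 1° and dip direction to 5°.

Represent each trace as a vector plunging at its apparent dip toward its trend (east-north-up frame): v₁ = (0.282, -0.163, -0.946), v₂ = (0.382, 0.139, -0.914).
Cross product v₁ × v₂ gives the pole to the plane: n ∝ (0.280, -0.104, 0.101).
Dip δ = arctan(|n_h|/n_z) = arctan(0.299/0.101) = 71.3°.
The horizontal component of n points toward azimuth atan2(n_x, n_y) = 110°, the dip direction.

true dip 71°, dip direction 110°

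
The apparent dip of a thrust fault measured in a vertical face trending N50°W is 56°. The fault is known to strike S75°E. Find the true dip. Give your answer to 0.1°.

The section is 25° from the strike.
tan δ = tan α / sin β = tan 56° / sin 25° = 1.4826 / 0.4226 = 3.5080
true dip = arctan 3.5080 = 74.09°

74.1°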